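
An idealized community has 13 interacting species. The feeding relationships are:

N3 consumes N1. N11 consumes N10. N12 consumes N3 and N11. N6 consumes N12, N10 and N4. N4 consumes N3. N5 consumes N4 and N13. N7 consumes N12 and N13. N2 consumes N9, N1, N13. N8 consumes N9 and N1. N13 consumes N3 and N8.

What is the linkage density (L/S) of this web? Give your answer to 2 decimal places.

L/S = 1.46

There are L = 19 links among S = 13 species.
L/S = 19/13 = 1.4615 ≈ 1.46.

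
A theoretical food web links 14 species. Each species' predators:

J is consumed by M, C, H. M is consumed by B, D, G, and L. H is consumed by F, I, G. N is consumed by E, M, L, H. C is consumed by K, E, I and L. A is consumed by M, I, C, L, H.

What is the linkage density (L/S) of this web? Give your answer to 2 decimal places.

L/S = 1.64

There are L = 23 links among S = 14 species.
L/S = 23/14 = 1.6429 ≈ 1.64.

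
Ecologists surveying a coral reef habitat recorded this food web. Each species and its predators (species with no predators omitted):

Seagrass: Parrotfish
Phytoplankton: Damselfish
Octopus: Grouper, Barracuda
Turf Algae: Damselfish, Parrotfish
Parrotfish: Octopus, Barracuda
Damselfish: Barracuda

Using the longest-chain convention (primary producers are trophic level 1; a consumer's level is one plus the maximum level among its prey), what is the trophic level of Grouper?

Turf Algae is a producer → level 1.
Parrotfish eats Turf Algae (level 1); other prey at levels: Seagrass 1 → level 2.
Octopus eats Parrotfish → level 3.
Grouper eats Octopus → level 4.

Trophic level 4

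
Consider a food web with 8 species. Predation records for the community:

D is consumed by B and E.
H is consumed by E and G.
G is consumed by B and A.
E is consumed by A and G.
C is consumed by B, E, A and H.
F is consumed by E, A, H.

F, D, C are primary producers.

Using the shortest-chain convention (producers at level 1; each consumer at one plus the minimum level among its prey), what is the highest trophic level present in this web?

3

Producers (level 1): F, D, C.
Following each consumer down to its lowest-level prey: F → H → G (levels 1 through 3).
All prey of G (H 2, E 2) are at level 2 or above, so G is at level 1 + 2 = 3.
Every consumer has at least one prey at level 2 or below, so none exceeds level 3.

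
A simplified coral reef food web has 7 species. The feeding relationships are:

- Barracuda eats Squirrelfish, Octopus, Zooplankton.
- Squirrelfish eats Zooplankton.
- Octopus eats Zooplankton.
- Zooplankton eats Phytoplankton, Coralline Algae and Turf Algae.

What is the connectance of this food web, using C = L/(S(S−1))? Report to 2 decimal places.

The web has S = 7 species and L = 8 feeding links.
C = L / (S(S−1)) = 8 / 42 = 0.1905 ≈ 0.19.

C = 0.19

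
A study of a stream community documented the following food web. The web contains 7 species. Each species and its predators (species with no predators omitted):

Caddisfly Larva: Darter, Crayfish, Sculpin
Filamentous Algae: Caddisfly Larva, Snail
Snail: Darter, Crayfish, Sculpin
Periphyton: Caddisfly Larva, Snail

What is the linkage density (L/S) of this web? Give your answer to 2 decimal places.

L/S = 1.43

There are L = 10 links among S = 7 species.
L/S = 10/7 = 1.4286 ≈ 1.43.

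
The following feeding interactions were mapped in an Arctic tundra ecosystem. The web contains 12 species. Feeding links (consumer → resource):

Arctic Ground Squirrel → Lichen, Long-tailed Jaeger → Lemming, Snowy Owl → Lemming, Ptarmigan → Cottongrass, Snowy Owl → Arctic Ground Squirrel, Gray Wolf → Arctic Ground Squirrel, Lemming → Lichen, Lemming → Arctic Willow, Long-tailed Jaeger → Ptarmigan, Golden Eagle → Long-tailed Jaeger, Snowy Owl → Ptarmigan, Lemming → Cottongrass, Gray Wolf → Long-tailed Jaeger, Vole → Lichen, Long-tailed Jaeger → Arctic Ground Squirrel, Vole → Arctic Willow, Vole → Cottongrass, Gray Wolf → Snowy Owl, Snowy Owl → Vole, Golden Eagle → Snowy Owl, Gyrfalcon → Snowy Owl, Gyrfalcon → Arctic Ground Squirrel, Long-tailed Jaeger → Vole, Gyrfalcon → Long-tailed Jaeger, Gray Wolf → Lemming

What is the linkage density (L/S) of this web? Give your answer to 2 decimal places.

L/S = 2.08

There are L = 25 links among S = 12 species.
L/S = 25/12 = 2.0833 ≈ 2.08.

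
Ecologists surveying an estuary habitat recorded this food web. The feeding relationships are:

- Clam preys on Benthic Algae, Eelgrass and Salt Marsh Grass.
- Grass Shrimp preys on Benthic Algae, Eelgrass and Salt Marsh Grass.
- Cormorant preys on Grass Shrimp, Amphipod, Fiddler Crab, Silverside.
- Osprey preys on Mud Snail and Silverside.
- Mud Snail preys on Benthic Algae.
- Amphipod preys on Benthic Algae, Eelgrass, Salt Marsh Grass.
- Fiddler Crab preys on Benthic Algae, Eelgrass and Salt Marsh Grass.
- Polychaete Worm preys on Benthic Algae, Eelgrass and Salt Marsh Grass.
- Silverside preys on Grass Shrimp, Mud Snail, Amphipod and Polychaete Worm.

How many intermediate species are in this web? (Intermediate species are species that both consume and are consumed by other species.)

6

Intermediate species (has both prey and predators): Mud Snail, Polychaete Worm, Grass Shrimp, Fiddler Crab, Amphipod, Silverside.
Count: 6.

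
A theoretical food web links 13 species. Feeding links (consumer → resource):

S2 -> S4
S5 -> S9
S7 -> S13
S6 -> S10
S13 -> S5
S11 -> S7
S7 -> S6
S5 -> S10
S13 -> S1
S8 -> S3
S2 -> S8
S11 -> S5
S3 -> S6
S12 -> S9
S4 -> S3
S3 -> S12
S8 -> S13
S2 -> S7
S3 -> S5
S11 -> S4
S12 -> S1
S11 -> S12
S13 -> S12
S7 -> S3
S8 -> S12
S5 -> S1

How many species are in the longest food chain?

5 species

One longest chain: S1 → S5 → S13 → S7 → S11.
It has 5 species and 4 links.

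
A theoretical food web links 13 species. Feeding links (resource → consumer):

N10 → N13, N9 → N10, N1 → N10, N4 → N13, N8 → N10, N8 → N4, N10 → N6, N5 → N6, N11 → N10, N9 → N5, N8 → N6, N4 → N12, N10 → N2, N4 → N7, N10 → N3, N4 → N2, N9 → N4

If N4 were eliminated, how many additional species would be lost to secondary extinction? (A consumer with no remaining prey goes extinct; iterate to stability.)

2

Remove N4.
Round 1: N12 (all prey gone), N7 (all prey gone) → extinct.
No further losses. Total secondary extinctions: 2.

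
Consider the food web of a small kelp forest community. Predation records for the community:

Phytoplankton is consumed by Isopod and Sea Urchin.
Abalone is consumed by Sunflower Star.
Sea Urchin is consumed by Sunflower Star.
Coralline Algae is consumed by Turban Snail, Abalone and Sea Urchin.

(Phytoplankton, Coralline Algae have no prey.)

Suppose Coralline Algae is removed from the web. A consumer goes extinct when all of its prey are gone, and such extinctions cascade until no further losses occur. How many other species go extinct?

Remove Coralline Algae.
Round 1: Abalone (all prey gone), Turban Snail (all prey gone) → extinct.
No further losses. Total secondary extinctions: 2.

2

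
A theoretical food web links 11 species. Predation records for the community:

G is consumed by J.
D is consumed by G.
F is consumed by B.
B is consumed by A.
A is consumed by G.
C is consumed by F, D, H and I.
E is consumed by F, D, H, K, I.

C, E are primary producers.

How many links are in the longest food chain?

One longest chain: C → F → B → A → G → J.
It has 6 species and 5 links.

5 links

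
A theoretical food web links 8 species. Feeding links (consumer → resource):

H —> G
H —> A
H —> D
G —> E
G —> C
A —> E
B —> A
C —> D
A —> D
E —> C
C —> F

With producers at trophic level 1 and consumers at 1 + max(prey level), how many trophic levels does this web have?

5

Producers (level 1): D, F.
D → C → E → A → H gives H level 5.
No species has a prey at level 5, so no species reaches level 6.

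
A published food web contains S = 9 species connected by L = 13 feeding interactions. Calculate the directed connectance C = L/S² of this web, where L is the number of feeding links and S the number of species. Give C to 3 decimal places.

C = 0.160

The web has S = 9 species and L = 13 feeding links.
C = L / S² = 13 / 81 = 0.1605 ≈ 0.160.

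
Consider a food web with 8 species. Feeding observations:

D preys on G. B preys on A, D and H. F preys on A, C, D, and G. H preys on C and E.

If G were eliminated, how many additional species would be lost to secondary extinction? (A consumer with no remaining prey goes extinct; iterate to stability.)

Remove G.
Round 1: D (all prey gone) → extinct.
No further losses. Total secondary extinctions: 1.

1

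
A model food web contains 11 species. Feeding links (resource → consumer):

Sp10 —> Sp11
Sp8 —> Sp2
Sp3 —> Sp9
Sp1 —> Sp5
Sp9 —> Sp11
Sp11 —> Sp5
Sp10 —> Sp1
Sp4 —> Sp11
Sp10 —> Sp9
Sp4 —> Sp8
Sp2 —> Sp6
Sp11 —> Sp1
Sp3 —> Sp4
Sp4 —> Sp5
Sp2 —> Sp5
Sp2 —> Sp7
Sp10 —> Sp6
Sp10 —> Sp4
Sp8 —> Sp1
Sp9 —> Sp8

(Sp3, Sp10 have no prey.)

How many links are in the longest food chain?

One longest chain: Sp3 → Sp4 → Sp8 → Sp2 → Sp7.
It has 5 species and 4 links.

4 links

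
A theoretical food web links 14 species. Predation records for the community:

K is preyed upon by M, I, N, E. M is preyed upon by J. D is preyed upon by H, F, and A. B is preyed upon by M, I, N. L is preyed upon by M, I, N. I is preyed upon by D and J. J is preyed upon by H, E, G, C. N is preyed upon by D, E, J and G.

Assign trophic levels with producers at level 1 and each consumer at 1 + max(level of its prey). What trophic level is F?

Trophic level 4

L is a producer → level 1.
I eats L (level 1); other prey at levels: B 1, K 1 → level 2.
D eats I (level 2); other prey at levels: N 2 → level 3.
F eats D → level 4.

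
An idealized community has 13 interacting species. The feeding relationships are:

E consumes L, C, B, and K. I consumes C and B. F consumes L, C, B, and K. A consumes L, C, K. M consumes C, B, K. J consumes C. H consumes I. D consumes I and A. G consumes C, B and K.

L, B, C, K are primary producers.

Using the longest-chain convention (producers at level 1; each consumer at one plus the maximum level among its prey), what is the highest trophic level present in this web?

Producers (level 1): L, B, C, K.
B → I → H gives H level 3.
No species has a prey at level 3, so no species reaches level 4.

3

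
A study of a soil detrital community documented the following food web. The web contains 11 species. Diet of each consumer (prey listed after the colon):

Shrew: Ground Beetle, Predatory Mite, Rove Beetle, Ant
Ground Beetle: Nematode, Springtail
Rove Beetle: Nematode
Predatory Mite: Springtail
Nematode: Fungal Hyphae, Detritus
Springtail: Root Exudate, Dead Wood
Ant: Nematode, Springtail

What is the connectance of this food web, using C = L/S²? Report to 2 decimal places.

The web has S = 11 species and L = 14 feeding links.
C = L / S² = 14 / 121 = 0.1157 ≈ 0.12.

C = 0.12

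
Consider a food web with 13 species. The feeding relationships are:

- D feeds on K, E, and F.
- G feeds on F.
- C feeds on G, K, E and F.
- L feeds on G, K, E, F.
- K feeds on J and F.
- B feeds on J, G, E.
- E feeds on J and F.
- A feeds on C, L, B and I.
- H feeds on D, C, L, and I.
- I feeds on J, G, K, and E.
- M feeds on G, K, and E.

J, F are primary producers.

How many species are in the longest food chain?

4 species

One longest chain: J → E → I → H.
It has 4 species and 3 links.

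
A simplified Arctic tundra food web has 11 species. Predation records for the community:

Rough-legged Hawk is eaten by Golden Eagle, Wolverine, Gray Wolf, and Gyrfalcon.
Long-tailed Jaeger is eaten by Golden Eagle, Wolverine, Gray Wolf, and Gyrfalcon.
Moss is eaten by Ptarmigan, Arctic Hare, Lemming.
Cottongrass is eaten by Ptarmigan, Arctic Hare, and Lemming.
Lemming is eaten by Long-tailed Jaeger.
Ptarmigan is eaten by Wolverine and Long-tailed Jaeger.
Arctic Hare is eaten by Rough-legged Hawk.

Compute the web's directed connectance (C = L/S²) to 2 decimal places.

C = 0.15

The web has S = 11 species and L = 18 feeding links.
C = L / S² = 18 / 121 = 0.1488 ≈ 0.15.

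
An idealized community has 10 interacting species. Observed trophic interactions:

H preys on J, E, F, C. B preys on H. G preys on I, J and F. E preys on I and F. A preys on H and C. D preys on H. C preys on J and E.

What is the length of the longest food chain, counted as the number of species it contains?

One longest chain: I → E → C → H → B.
It has 5 species and 4 links.

5 species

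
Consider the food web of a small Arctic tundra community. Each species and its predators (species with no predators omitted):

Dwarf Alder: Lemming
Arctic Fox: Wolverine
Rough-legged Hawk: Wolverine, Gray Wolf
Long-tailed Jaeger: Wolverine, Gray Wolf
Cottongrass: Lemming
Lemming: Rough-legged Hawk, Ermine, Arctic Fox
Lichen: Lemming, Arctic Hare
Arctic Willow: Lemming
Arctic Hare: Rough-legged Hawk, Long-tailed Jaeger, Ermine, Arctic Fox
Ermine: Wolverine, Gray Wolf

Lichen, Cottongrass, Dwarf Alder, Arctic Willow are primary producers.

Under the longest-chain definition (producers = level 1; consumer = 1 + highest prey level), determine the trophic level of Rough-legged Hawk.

Trophic level 3

Lichen is a producer → level 1.
Lemming eats Lichen (level 1); other prey at levels: Cottongrass 1, Dwarf Alder 1, Arctic Willow 1 → level 2.
Rough-legged Hawk eats Lemming (level 2); other prey at levels: Arctic Hare 2 → level 3.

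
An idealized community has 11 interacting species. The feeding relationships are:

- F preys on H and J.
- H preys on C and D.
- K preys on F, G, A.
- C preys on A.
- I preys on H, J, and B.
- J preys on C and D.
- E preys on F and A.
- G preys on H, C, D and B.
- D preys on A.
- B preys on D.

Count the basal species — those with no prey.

1

Basal species (no prey listed): A.
Count: 1.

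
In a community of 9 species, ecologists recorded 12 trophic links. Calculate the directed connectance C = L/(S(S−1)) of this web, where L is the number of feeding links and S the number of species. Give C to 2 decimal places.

C = 0.17

The web has S = 9 species and L = 12 feeding links.
C = L / (S(S−1)) = 12 / 72 = 0.1667 ≈ 0.17.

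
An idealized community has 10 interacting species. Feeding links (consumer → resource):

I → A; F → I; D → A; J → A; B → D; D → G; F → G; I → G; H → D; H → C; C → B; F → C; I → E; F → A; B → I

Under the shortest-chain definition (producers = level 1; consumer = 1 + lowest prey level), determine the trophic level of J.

Trophic level 2

A is a producer → level 1.
J eats A → level 2.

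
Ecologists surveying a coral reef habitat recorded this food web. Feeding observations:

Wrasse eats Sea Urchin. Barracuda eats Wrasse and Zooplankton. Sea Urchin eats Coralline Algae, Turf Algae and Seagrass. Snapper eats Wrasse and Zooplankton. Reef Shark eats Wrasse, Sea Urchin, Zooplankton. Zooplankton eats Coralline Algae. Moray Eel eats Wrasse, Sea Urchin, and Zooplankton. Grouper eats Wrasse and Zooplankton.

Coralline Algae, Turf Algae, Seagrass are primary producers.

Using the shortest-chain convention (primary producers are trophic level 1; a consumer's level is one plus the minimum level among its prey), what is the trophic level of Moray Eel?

Trophic level 3

Coralline Algae is a producer → level 1.
Zooplankton eats Coralline Algae → level 2.
Moray Eel eats Zooplankton → level 3.
No prey of Moray Eel is below level 2, so 3 is the minimum.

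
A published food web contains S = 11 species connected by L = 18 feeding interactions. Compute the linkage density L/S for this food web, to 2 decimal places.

There are L = 18 links among S = 11 species.
L/S = 18/11 = 1.6364 ≈ 1.64.

L/S = 1.64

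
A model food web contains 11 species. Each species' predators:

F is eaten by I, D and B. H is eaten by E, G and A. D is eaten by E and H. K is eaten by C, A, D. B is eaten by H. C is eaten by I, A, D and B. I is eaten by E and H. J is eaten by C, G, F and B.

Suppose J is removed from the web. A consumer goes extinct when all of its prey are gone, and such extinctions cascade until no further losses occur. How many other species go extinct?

1

Remove J.
Round 1: F (all prey gone) → extinct.
No further losses. Total secondary extinctions: 1.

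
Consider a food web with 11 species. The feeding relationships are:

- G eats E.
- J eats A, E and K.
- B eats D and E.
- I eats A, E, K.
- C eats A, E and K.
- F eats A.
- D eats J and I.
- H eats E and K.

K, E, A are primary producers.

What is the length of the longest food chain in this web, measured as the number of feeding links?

3 links

One longest chain: K → I → D → B.
It has 4 species and 3 links.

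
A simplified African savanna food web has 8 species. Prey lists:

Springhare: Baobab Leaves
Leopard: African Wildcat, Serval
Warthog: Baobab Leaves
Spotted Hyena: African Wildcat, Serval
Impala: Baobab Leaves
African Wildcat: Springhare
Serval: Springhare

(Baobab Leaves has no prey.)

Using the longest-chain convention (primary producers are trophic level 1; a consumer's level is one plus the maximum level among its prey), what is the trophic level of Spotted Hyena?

Trophic level 4

Baobab Leaves is a producer → level 1.
Springhare eats Baobab Leaves → level 2.
African Wildcat eats Springhare → level 3.
Spotted Hyena eats African Wildcat (level 3); other prey at levels: Serval 3 → level 4.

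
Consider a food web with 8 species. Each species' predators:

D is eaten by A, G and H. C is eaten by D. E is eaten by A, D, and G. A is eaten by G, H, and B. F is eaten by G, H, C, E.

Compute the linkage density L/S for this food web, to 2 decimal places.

L/S = 1.75

There are L = 14 links among S = 8 species.
L/S = 14/8 = 1.7500 ≈ 1.75.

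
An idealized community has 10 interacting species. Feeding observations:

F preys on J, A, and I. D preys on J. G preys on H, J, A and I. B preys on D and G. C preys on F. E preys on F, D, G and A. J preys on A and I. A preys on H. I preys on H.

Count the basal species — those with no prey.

1

Basal species (no prey listed): H.
Count: 1.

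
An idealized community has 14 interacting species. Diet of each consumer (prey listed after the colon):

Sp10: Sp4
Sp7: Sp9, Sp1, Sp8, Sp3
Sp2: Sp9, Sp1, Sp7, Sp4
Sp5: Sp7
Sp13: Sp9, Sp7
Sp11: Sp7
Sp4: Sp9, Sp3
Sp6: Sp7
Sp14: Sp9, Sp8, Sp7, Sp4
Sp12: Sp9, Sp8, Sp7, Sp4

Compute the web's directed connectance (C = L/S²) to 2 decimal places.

The web has S = 14 species and L = 24 feeding links.
C = L / S² = 24 / 196 = 0.1224 ≈ 0.12.

C = 0.12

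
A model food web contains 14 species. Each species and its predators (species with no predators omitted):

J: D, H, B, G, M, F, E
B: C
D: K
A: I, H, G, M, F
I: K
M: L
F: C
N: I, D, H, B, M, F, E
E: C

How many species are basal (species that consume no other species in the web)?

Basal species (no prey listed): N, A, J.
Count: 3.

3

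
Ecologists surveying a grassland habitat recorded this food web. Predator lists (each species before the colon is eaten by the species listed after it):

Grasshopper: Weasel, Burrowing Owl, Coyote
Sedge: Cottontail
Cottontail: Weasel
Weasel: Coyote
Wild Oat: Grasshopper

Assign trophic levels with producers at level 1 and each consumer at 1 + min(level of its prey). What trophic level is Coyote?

Wild Oat is a producer → level 1.
Grasshopper eats Wild Oat → level 2.
Coyote eats Grasshopper → level 3.
No prey of Coyote is below level 2, so 3 is the minimum.

Trophic level 3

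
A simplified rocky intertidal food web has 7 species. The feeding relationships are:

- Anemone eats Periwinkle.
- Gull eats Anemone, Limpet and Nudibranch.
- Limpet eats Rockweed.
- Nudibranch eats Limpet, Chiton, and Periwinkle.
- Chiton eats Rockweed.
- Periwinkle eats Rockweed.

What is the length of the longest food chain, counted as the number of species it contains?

One longest chain: Rockweed → Periwinkle → Anemone → Gull.
It has 4 species and 3 links.

4 species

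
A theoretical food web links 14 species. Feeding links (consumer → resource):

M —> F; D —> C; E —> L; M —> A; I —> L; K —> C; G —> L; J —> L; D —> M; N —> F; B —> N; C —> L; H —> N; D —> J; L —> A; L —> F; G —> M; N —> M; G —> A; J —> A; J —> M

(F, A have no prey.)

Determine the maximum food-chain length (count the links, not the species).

3 links

One longest chain: F → L → J → D.
It has 4 species and 3 links.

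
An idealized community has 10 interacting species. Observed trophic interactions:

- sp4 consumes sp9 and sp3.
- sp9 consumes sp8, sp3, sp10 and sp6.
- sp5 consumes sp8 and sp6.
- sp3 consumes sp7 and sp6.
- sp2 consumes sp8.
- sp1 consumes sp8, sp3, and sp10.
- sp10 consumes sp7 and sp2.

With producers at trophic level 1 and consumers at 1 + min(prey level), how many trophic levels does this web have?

3

Producers (level 1): sp6, sp8, sp7.
Following each consumer down to its lowest-level prey: sp6 → sp9 → sp4 (levels 1 through 3).
All prey of sp4 (sp9 2, sp3 2) are at level 2 or above, so sp4 is at level 1 + 2 = 3.
Every consumer has at least one prey at level 2 or below, so none exceeds level 3.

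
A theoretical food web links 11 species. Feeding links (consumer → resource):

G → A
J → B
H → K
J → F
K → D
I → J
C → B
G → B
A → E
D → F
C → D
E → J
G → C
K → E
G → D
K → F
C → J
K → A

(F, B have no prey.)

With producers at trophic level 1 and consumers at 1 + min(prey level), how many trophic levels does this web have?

4

Producers (level 1): F, B.
Following each consumer down to its lowest-level prey: F → J → E → A (levels 1 through 4).
All prey of A (E 3) are at level 3 or above, so A is at level 1 + 3 = 4.
Every consumer has at least one prey at level 3 or below, so none exceeds level 4.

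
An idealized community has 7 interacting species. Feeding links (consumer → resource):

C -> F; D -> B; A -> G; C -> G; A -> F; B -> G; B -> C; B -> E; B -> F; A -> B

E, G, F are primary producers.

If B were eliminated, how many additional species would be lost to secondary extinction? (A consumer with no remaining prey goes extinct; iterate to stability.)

Remove B.
Round 1: D (all prey gone) → extinct.
No further losses. Total secondary extinctions: 1.

1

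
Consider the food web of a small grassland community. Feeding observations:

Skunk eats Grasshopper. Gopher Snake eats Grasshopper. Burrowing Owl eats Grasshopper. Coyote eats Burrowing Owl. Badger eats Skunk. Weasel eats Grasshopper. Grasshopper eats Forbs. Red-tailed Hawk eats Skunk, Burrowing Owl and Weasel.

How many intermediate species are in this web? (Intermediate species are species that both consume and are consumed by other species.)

4

Intermediate species (has both prey and predators): Grasshopper, Skunk, Burrowing Owl, Weasel.
Count: 4.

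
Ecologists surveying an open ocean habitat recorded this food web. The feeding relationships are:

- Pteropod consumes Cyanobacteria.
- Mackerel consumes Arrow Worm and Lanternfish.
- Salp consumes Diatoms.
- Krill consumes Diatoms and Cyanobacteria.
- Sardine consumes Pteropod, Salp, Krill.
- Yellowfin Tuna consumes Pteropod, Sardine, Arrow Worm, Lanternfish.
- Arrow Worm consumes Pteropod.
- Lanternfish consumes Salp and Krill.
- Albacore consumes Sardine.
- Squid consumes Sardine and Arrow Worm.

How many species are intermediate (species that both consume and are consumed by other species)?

6

Intermediate species (has both prey and predators): Pteropod, Krill, Salp, Arrow Worm, Sardine, Lanternfish.
Count: 6.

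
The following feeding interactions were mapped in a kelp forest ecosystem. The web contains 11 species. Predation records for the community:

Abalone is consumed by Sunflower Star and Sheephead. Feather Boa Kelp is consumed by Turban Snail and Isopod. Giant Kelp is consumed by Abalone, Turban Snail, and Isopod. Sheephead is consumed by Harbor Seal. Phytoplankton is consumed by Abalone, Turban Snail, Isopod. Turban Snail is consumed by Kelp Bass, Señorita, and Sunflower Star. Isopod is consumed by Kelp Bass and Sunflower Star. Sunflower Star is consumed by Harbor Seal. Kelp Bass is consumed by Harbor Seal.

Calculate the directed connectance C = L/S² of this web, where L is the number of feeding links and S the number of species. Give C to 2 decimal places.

C = 0.15

The web has S = 11 species and L = 18 feeding links.
C = L / S² = 18 / 121 = 0.1488 ≈ 0.15.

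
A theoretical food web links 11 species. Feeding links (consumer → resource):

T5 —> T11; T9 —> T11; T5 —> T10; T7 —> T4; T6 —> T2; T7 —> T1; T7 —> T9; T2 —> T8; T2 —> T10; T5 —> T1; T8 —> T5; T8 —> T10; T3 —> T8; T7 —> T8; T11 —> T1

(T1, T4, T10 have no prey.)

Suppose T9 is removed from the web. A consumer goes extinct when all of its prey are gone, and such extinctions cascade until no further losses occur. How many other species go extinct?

Remove T9.
Every predator of it retains at least one other prey: T7 still has T1, T4, T8.
No consumer loses all prey, so no secondary extinctions occur.

0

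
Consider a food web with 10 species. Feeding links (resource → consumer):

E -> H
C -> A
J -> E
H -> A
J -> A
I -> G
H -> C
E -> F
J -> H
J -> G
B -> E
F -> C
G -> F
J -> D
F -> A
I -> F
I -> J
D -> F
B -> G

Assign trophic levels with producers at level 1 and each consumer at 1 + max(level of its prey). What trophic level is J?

I is a producer → level 1.
J eats I → level 2.

Trophic level 2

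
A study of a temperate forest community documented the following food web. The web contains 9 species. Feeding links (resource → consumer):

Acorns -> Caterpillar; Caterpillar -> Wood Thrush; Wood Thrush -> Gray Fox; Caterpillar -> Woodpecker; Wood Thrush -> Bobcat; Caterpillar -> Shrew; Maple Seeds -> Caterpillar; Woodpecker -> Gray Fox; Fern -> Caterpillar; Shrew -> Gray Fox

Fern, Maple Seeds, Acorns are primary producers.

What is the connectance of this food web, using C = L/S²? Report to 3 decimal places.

The web has S = 9 species and L = 10 feeding links.
C = L / S² = 10 / 81 = 0.1235 ≈ 0.123.

C = 0.123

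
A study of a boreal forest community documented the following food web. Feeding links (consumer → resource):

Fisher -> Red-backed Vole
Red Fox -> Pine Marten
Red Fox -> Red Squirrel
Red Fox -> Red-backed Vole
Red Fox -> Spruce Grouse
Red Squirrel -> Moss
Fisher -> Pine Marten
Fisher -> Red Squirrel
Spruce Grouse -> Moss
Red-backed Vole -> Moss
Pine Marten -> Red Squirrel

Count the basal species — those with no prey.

Basal species (no prey listed): Moss.
Count: 1.

1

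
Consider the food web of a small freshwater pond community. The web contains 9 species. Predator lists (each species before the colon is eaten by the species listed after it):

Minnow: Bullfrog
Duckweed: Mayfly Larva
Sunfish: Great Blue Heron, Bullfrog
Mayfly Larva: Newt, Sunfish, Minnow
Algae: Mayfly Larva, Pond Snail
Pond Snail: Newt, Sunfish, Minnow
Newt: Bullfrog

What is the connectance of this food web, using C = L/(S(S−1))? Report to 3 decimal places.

The web has S = 9 species and L = 13 feeding links.
C = L / (S(S−1)) = 13 / 72 = 0.1806 ≈ 0.181.

C = 0.181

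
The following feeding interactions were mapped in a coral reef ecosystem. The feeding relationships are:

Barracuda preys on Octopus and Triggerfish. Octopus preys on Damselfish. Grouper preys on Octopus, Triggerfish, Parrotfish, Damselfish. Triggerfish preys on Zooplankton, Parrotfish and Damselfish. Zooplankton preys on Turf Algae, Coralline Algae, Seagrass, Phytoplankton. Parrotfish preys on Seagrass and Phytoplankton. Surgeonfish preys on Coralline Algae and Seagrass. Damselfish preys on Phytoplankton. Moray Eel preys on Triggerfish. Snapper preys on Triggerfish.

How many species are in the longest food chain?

One longest chain: Seagrass → Parrotfish → Triggerfish → Grouper.
It has 4 species and 3 links.

4 species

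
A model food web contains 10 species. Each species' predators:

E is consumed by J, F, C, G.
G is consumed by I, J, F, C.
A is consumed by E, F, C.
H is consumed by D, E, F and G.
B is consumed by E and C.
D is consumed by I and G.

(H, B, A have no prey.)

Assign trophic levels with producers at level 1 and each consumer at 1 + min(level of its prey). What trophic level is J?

Trophic level 3

H is a producer → level 1.
E eats H → level 2.
J eats E → level 3.
No prey of J is below level 2, so 3 is the minimum.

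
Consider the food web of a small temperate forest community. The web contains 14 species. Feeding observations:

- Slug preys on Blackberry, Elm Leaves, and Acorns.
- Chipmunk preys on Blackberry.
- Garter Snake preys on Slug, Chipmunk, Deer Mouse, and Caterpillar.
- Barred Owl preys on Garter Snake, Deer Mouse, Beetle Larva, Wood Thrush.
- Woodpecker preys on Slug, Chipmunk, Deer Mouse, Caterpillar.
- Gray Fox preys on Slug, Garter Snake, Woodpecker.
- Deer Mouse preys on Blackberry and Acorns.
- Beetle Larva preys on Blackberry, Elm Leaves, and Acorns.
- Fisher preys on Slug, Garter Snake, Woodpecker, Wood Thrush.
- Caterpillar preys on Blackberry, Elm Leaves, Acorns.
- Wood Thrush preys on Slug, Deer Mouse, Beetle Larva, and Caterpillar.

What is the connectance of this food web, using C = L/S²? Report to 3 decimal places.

The web has S = 14 species and L = 35 feeding links.
C = L / S² = 35 / 196 = 0.1786 ≈ 0.179.

C = 0.179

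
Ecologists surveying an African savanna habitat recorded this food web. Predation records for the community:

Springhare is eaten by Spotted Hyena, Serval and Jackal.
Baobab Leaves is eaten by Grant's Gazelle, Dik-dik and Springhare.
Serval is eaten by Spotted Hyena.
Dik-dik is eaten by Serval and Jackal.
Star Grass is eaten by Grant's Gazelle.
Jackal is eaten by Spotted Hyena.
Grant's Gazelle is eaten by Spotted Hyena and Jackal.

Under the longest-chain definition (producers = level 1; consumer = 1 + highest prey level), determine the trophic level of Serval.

Baobab Leaves is a producer → level 1.
Springhare eats Baobab Leaves → level 2.
Serval eats Springhare (level 2); other prey at levels: Dik-dik 2 → level 3.

Trophic level 3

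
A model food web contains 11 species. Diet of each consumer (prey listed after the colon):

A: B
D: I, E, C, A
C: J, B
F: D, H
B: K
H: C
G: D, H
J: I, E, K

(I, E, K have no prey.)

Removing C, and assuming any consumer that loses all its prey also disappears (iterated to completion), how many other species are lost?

Remove C.
Round 1: H (all prey gone) → extinct.
No further losses. Total secondary extinctions: 1.

1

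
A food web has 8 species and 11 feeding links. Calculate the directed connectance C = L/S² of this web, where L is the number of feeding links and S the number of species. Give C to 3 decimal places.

The web has S = 8 species and L = 11 feeding links.
C = L / S² = 11 / 64 = 0.1719 ≈ 0.172.

C = 0.172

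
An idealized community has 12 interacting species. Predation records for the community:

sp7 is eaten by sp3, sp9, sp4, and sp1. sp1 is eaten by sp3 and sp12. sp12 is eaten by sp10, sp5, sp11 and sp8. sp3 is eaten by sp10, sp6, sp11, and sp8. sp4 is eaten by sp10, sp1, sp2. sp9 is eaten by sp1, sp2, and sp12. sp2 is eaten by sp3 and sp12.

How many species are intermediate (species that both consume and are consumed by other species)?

Intermediate species (has both prey and predators): sp4, sp9, sp2, sp1, sp3, sp12.
Count: 6.

6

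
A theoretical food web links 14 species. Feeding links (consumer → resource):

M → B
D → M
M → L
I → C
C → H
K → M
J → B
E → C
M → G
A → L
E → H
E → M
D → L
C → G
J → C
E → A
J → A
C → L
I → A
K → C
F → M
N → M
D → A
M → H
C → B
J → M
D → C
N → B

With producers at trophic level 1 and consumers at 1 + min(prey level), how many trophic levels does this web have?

3

Producers (level 1): B, L, H, G.
Following each consumer down to its lowest-level prey: B → M → K (levels 1 through 3).
All prey of K (M 2, C 2) are at level 2 or above, so K is at level 1 + 2 = 3.
Every consumer has at least one prey at level 2 or below, so none exceeds level 3.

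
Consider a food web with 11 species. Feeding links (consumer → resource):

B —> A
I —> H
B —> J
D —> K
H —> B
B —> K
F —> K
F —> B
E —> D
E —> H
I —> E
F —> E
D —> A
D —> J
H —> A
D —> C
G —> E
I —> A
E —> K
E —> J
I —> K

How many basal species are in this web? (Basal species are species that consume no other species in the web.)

4

Basal species (no prey listed): A, J, C, K.
Count: 4.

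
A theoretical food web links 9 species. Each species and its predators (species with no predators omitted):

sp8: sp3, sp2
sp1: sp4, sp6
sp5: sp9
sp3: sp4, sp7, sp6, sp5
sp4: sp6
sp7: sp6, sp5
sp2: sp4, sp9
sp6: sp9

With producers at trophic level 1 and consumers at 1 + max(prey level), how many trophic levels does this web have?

5

Producers (level 1): sp8, sp1.
sp8 → sp3 → sp4 → sp6 → sp9 gives sp9 level 5.
No species has a prey at level 5, so no species reaches level 6.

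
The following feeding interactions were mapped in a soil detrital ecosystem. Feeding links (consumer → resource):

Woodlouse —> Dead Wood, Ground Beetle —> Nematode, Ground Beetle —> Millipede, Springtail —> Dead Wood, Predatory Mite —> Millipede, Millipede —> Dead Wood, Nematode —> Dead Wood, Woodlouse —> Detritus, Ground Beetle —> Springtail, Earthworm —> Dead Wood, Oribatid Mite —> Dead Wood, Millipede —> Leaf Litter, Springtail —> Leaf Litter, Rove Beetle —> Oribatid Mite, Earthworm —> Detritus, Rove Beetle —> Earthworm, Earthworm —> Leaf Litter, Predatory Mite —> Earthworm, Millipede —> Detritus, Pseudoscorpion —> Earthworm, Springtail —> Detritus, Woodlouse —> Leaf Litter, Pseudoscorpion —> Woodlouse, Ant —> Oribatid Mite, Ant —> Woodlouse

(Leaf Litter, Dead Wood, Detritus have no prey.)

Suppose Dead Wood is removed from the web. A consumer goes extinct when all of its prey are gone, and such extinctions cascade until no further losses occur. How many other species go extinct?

2

Remove Dead Wood.
Round 1: Oribatid Mite (all prey gone), Nematode (all prey gone) → extinct.
No further losses. Total secondary extinctions: 2.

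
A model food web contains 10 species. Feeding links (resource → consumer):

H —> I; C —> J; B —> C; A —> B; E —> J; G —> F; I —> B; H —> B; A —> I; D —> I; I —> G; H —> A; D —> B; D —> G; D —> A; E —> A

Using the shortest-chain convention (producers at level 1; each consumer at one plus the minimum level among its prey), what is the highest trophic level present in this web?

3

Producers (level 1): D, H, E.
Following each consumer down to its lowest-level prey: D → G → F (levels 1 through 3).
All prey of F (G 2) are at level 2 or above, so F is at level 1 + 2 = 3.
Every consumer has at least one prey at level 2 or below, so none exceeds level 3.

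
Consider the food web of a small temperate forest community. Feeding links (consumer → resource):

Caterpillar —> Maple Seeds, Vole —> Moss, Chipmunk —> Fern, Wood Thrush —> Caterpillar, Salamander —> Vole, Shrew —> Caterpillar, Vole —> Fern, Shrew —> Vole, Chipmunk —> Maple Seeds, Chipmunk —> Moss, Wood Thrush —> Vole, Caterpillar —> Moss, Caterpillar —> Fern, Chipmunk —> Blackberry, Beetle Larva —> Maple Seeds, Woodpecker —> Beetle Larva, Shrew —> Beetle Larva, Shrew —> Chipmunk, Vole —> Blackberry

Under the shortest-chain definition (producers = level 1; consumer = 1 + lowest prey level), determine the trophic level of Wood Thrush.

Trophic level 3

Blackberry is a producer → level 1.
Vole eats Blackberry → level 2.
Wood Thrush eats Vole → level 3.
No prey of Wood Thrush is below level 2, so 3 is the minimum.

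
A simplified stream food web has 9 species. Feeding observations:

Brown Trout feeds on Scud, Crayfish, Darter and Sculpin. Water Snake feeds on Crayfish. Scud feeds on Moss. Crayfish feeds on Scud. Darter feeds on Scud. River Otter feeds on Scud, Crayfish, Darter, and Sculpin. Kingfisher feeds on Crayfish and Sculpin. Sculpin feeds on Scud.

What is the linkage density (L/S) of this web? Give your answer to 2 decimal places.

L/S = 1.67

There are L = 15 links among S = 9 species.
L/S = 15/9 = 1.6667 ≈ 1.67.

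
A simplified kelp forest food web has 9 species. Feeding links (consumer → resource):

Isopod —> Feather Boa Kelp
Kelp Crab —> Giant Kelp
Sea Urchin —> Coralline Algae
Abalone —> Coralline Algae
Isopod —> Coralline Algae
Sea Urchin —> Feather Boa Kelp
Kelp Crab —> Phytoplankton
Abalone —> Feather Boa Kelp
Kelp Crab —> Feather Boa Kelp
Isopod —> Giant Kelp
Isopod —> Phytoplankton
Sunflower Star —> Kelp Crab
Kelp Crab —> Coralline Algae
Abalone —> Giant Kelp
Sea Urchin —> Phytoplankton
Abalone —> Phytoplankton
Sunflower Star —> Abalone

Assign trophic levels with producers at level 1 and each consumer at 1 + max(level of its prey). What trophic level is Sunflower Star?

Feather Boa Kelp is a producer → level 1.
Abalone eats Feather Boa Kelp (level 1); other prey at levels: Phytoplankton 1, Coralline Algae 1, Giant Kelp 1 → level 2.
Sunflower Star eats Abalone (level 2); other prey at levels: Kelp Crab 2 → level 3.

Trophic level 3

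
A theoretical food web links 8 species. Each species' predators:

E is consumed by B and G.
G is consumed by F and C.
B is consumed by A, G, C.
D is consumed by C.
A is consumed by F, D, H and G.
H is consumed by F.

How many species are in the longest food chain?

5 species

One longest chain: E → B → A → G → F.
It has 5 species and 4 links.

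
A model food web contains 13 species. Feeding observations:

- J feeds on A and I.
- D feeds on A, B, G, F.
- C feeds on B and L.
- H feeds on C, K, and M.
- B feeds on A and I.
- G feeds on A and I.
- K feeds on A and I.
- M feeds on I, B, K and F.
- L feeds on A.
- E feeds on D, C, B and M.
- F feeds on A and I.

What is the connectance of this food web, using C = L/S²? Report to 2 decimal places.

C = 0.17

The web has S = 13 species and L = 28 feeding links.
C = L / S² = 28 / 169 = 0.1657 ≈ 0.17.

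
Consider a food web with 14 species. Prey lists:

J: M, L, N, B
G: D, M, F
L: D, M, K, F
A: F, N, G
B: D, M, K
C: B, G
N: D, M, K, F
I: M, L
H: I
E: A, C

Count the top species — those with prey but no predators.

3

Top species (has prey, but nothing eats it): J, H, E.
Count: 3.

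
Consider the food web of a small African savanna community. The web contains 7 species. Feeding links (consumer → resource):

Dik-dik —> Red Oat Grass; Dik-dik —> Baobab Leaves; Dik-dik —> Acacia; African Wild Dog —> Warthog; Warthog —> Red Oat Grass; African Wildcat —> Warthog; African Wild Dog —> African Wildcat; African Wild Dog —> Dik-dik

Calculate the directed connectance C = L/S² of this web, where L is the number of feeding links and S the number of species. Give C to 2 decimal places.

The web has S = 7 species and L = 8 feeding links.
C = L / S² = 8 / 49 = 0.1633 ≈ 0.16.

C = 0.16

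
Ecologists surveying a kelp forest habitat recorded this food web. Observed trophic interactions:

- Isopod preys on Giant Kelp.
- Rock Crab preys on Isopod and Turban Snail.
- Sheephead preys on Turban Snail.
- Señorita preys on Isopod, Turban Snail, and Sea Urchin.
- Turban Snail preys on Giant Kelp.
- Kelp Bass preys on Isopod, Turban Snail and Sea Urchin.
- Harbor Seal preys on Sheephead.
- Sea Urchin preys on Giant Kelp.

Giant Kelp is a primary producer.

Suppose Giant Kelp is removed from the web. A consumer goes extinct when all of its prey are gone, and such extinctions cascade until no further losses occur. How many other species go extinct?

8

Remove Giant Kelp.
Round 1: Isopod (all prey gone), Sea Urchin (all prey gone), Turban Snail (all prey gone) → extinct.
Round 2: Kelp Bass (all prey gone), Rock Crab (all prey gone), Señorita (all prey gone), Sheephead (all prey gone) → extinct.
Round 3: Harbor Seal (all prey gone) → extinct.
No further losses. Total secondary extinctions: 8.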